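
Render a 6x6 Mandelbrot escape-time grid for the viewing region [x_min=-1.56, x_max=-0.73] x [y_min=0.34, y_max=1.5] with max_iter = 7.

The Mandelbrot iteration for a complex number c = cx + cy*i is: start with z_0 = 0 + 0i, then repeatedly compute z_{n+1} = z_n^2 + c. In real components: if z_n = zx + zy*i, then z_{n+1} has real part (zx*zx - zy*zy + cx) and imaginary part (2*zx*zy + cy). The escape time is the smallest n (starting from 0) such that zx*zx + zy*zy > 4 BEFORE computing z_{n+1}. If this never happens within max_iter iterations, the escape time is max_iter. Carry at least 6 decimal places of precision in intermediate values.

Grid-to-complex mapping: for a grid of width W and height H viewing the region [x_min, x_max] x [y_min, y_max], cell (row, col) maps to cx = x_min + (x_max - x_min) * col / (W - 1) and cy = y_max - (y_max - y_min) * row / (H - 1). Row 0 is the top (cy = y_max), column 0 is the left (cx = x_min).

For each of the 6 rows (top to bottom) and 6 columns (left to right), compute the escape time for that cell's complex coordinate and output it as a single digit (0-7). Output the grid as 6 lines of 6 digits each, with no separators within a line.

Answer: 112222
122233
233333
333344
333556
457777

Derivation:
(row=0, col=0): c = -1.5600 + 1.5000i → escape time 1
(row=0, col=1): c = -1.3940 + 1.5000i → escape time 1
(row=0, col=2): c = -1.2280 + 1.5000i → escape time 2
(row=0, col=3): c = -1.0620 + 1.5000i → escape time 2
(row=0, col=4): c = -0.8960 + 1.5000i → escape time 2
(row=0, col=5): c = -0.7300 + 1.5000i → escape time 2
(row=1, col=0): c = -1.5600 + 1.2680i → escape time 1
(row=1, col=1): c = -1.3940 + 1.2680i → escape time 2
(row=1, col=2): c = -1.2280 + 1.2680i → escape time 2
(row=1, col=3): c = -1.0620 + 1.2680i → escape time 2
(row=1, col=4): c = -0.8960 + 1.2680i → escape time 3
(row=1, col=5): c = -0.7300 + 1.2680i → escape time 3
(row=2, col=0): c = -1.5600 + 1.0360i → escape time 2
(row=2, col=1): c = -1.3940 + 1.0360i → escape time 3
(row=2, col=2): c = -1.2280 + 1.0360i → escape time 3
(row=2, col=3): c = -1.0620 + 1.0360i → escape time 3
(row=2, col=4): c = -0.8960 + 1.0360i → escape time 3
(row=2, col=5): c = -0.7300 + 1.0360i → escape time 3
(row=3, col=0): c = -1.5600 + 0.8040i → escape time 3
(row=3, col=1): c = -1.3940 + 0.8040i → escape time 3
(row=3, col=2): c = -1.2280 + 0.8040i → escape time 3
(row=3, col=3): c = -1.0620 + 0.8040i → escape time 3
(row=3, col=4): c = -0.8960 + 0.8040i → escape time 4
(row=3, col=5): c = -0.7300 + 0.8040i → escape time 4
(row=4, col=0): c = -1.5600 + 0.5720i → escape time 3
(row=4, col=1): c = -1.3940 + 0.5720i → escape time 3
(row=4, col=2): c = -1.2280 + 0.5720i → escape time 3
(row=4, col=3): c = -1.0620 + 0.5720i → escape time 5
(row=4, col=4): c = -0.8960 + 0.5720i → escape time 5
(row=4, col=5): c = -0.7300 + 0.5720i → escape time 6
(row=5, col=0): c = -1.5600 + 0.3400i → escape time 4
(row=5, col=1): c = -1.3940 + 0.3400i → escape time 5
(row=5, col=2): c = -1.2280 + 0.3400i → escape time 7
(row=5, col=3): c = -1.0620 + 0.3400i → escape time 7
(row=5, col=4): c = -0.8960 + 0.3400i → escape time 7
(row=5, col=5): c = -0.7300 + 0.3400i → escape time 7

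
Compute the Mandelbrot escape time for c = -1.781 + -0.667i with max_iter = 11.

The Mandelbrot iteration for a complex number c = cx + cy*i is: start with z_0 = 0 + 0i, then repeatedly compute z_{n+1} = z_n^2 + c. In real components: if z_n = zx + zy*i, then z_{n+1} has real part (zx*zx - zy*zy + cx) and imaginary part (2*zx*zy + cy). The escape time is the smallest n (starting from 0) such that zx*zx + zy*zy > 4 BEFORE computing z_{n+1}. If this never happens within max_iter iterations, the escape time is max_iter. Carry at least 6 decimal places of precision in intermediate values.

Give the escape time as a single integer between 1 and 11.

z_0 = 0 + 0i, c = -1.7810 + -0.6670i
Iter 1: z = -1.7810 + -0.6670i, |z|^2 = 3.6168
Iter 2: z = 0.9461 + 1.7089i, |z|^2 = 3.8152
Iter 3: z = -3.8061 + 2.5664i, |z|^2 = 21.0730
Escaped at iteration 3

Answer: 3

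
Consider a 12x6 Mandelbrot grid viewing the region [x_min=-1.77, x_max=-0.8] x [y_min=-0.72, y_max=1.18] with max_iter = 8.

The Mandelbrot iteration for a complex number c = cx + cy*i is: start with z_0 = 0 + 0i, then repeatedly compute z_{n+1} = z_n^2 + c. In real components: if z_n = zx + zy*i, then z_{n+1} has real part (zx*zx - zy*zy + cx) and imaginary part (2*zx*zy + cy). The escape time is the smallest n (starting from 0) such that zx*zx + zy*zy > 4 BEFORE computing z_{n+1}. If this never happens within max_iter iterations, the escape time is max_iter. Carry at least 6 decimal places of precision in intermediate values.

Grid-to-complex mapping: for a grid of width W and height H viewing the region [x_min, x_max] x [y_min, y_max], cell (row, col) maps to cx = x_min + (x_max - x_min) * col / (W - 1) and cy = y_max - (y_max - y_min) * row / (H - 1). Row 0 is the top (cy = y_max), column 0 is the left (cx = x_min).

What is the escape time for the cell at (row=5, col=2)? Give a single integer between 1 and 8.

z_0 = 0 + 0i, c = -1.5936 + -0.7200i
Iter 1: z = -1.5936 + -0.7200i, |z|^2 = 3.0581
Iter 2: z = 0.4276 + 1.5748i, |z|^2 = 2.6630
Iter 3: z = -3.8909 + 0.6269i, |z|^2 = 15.5319
Escaped at iteration 3

Answer: 3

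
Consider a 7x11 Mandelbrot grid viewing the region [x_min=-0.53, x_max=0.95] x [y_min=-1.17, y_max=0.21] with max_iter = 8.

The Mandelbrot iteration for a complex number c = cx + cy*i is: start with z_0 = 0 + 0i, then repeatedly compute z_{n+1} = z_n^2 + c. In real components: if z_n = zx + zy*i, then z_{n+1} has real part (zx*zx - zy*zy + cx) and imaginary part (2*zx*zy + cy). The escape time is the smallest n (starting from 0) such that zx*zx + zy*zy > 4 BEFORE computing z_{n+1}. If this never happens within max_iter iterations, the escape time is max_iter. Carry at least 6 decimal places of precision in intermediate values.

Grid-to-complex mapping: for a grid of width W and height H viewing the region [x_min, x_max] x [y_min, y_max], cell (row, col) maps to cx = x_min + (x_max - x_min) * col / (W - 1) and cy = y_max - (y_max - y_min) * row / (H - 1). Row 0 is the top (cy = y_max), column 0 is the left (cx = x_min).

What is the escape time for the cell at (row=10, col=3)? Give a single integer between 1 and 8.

z_0 = 0 + 0i, c = 0.2100 + -1.1700i
Iter 1: z = 0.2100 + -1.1700i, |z|^2 = 1.4130
Iter 2: z = -1.1148 + -1.6614i, |z|^2 = 4.0030
Escaped at iteration 2

Answer: 2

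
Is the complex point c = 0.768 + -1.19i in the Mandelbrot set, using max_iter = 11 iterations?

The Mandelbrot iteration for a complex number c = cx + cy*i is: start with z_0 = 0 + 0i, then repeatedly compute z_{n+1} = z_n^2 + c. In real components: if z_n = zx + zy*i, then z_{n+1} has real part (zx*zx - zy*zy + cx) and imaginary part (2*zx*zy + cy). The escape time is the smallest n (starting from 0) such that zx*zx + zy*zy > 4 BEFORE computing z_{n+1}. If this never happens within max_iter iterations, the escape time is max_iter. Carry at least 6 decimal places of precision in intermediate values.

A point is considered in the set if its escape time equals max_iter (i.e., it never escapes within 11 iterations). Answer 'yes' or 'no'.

z_0 = 0 + 0i, c = 0.7680 + -1.1900i
Iter 1: z = 0.7680 + -1.1900i, |z|^2 = 2.0059
Iter 2: z = -0.0583 + -3.0178i, |z|^2 = 9.1108
Escaped at iteration 2

Answer: no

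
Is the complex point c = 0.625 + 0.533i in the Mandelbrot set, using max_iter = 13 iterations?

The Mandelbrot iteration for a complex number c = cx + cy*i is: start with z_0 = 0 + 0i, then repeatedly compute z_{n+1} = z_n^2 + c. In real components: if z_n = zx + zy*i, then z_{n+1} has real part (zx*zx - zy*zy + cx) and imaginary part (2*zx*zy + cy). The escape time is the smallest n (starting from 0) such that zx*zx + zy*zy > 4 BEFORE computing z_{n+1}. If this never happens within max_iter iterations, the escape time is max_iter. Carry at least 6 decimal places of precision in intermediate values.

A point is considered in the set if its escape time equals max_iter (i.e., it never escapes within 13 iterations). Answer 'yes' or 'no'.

Answer: no

Derivation:
z_0 = 0 + 0i, c = 0.6250 + 0.5330i
Iter 1: z = 0.6250 + 0.5330i, |z|^2 = 0.6747
Iter 2: z = 0.7315 + 1.1993i, |z|^2 = 1.9733
Iter 3: z = -0.2781 + 2.2876i, |z|^2 = 5.3104
Escaped at iteration 3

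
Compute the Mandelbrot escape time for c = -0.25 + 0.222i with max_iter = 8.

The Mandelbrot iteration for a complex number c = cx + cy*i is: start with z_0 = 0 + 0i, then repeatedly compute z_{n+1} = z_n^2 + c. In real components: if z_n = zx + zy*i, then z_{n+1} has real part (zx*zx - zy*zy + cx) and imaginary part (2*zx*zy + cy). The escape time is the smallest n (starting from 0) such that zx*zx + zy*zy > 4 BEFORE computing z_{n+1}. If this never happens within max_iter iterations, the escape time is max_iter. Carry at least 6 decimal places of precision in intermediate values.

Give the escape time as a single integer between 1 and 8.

Answer: 8

Derivation:
z_0 = 0 + 0i, c = -0.2500 + 0.2220i
Iter 1: z = -0.2500 + 0.2220i, |z|^2 = 0.1118
Iter 2: z = -0.2368 + 0.1110i, |z|^2 = 0.0684
Iter 3: z = -0.2063 + 0.1694i, |z|^2 = 0.0712
Iter 4: z = -0.2362 + 0.1521i, |z|^2 = 0.0789
Iter 5: z = -0.2174 + 0.1502i, |z|^2 = 0.0698
Iter 6: z = -0.2253 + 0.1567i, |z|^2 = 0.0753
Iter 7: z = -0.2238 + 0.1514i, |z|^2 = 0.0730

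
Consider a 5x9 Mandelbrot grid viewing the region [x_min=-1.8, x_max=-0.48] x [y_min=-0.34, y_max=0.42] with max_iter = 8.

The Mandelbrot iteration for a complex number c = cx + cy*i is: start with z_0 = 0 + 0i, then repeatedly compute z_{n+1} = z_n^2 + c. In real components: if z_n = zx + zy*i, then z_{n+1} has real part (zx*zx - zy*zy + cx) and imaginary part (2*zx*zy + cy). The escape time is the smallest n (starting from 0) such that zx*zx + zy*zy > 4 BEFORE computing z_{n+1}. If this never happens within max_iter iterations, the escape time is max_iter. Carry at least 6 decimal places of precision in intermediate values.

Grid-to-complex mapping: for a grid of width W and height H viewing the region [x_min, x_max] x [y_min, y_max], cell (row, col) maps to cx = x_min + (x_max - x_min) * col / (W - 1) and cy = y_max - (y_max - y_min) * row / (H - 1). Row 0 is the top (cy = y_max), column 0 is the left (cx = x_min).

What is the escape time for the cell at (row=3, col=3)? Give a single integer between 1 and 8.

z_0 = 0 + 0i, c = -0.8100 + 0.1350i
Iter 1: z = -0.8100 + 0.1350i, |z|^2 = 0.6743
Iter 2: z = -0.1721 + -0.0837i, |z|^2 = 0.0366
Iter 3: z = -0.7874 + 0.1638i, |z|^2 = 0.6468
Iter 4: z = -0.2169 + -0.1230i, |z|^2 = 0.0622
Iter 5: z = -0.7781 + 0.1883i, |z|^2 = 0.6409
Iter 6: z = -0.2400 + -0.1581i, |z|^2 = 0.0826
Iter 7: z = -0.7774 + 0.2109i, |z|^2 = 0.6488

Answer: 8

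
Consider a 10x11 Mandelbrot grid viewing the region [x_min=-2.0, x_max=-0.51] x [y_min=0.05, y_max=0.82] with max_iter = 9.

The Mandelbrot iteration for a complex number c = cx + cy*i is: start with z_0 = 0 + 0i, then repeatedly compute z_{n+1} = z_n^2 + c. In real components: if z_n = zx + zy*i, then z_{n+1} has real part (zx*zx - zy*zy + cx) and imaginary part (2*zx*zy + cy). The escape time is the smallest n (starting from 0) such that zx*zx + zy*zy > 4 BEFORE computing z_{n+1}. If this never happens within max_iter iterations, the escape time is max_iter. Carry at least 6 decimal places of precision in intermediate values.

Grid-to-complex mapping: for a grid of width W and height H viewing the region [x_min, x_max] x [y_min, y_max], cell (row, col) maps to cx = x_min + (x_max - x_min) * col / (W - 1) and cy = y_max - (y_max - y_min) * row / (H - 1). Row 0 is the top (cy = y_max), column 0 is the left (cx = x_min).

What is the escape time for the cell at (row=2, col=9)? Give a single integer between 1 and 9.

z_0 = 0 + 0i, c = -0.5100 + 0.6660i
Iter 1: z = -0.5100 + 0.6660i, |z|^2 = 0.7037
Iter 2: z = -0.6935 + -0.0133i, |z|^2 = 0.4811
Iter 3: z = -0.0293 + 0.6845i, |z|^2 = 0.4694
Iter 4: z = -0.9776 + 0.6259i, |z|^2 = 1.3475
Iter 5: z = 0.0540 + -0.5578i, |z|^2 = 0.3141
Iter 6: z = -0.8182 + 0.6057i, |z|^2 = 1.0364
Iter 7: z = -0.2074 + -0.3252i, |z|^2 = 0.1488
Iter 8: z = -0.5728 + 0.8009i, |z|^2 = 0.9695

Answer: 9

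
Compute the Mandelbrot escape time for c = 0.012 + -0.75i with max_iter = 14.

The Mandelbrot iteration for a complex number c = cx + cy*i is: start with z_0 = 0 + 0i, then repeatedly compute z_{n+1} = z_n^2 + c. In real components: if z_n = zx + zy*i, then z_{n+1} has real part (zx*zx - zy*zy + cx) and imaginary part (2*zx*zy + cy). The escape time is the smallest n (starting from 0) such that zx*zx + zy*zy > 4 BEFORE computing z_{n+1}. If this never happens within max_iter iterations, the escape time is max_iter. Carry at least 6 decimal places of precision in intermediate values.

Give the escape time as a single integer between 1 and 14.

Answer: 14

Derivation:
z_0 = 0 + 0i, c = 0.0120 + -0.7500i
Iter 1: z = 0.0120 + -0.7500i, |z|^2 = 0.5626
Iter 2: z = -0.5504 + -0.7680i, |z|^2 = 0.8927
Iter 3: z = -0.2749 + 0.0953i, |z|^2 = 0.0847
Iter 4: z = 0.0785 + -0.8024i, |z|^2 = 0.6501
Iter 5: z = -0.6257 + -0.8760i, |z|^2 = 1.1589
Iter 6: z = -0.3638 + 0.3462i, |z|^2 = 0.2522
Iter 7: z = 0.0245 + -1.0019i, |z|^2 = 1.0045
Iter 8: z = -0.9913 + -0.7990i, |z|^2 = 1.6210
Iter 9: z = 0.3562 + 0.8341i, |z|^2 = 0.8225
Iter 10: z = -0.5568 + -0.1559i, |z|^2 = 0.3343
Iter 11: z = 0.2978 + -0.5764i, |z|^2 = 0.4209
Iter 12: z = -0.2316 + -1.0933i, |z|^2 = 1.2489
Iter 13: z = -1.1296 + -0.2436i, |z|^2 = 1.3353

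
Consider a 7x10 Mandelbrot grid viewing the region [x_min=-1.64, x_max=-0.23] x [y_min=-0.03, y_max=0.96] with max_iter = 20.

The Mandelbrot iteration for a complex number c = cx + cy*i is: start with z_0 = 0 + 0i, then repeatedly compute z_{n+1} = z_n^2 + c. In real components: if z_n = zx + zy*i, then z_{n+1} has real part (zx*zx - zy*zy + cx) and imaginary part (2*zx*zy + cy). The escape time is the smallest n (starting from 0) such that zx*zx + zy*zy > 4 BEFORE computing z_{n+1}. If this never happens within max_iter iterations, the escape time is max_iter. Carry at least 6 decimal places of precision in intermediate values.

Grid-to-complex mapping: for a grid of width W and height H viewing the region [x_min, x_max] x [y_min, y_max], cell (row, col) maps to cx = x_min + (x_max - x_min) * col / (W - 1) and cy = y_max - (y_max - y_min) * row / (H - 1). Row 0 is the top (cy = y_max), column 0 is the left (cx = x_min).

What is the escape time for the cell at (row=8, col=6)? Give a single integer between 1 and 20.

Answer: 20

Derivation:
z_0 = 0 + 0i, c = -0.2300 + 0.0800i
Iter 1: z = -0.2300 + 0.0800i, |z|^2 = 0.0593
Iter 2: z = -0.1835 + 0.0432i, |z|^2 = 0.0355
Iter 3: z = -0.1982 + 0.0641i, |z|^2 = 0.0434
Iter 4: z = -0.1948 + 0.0546i, |z|^2 = 0.0409
Iter 5: z = -0.1950 + 0.0587i, |z|^2 = 0.0415
Iter 6: z = -0.1954 + 0.0571i, |z|^2 = 0.0414
Iter 7: z = -0.1951 + 0.0577i, |z|^2 = 0.0414
Iter 8: z = -0.1953 + 0.0575i, |z|^2 = 0.0414
Iter 9: z = -0.1952 + 0.0575i, |z|^2 = 0.0414
Iter 10: z = -0.1952 + 0.0575i, |z|^2 = 0.0414
Iter 11: z = -0.1952 + 0.0575i, |z|^2 = 0.0414
Iter 12: z = -0.1952 + 0.0575i, |z|^2 = 0.0414
Iter 13: z = -0.1952 + 0.0575i, |z|^2 = 0.0414
Iter 14: z = -0.1952 + 0.0575i, |z|^2 = 0.0414
Iter 15: z = -0.1952 + 0.0575i, |z|^2 = 0.0414
Iter 16: z = -0.1952 + 0.0575i, |z|^2 = 0.0414
Iter 17: z = -0.1952 + 0.0575i, |z|^2 = 0.0414
Iter 18: z = -0.1952 + 0.0575i, |z|^2 = 0.0414
Iter 19: z = -0.1952 + 0.0575i, |z|^2 = 0.0414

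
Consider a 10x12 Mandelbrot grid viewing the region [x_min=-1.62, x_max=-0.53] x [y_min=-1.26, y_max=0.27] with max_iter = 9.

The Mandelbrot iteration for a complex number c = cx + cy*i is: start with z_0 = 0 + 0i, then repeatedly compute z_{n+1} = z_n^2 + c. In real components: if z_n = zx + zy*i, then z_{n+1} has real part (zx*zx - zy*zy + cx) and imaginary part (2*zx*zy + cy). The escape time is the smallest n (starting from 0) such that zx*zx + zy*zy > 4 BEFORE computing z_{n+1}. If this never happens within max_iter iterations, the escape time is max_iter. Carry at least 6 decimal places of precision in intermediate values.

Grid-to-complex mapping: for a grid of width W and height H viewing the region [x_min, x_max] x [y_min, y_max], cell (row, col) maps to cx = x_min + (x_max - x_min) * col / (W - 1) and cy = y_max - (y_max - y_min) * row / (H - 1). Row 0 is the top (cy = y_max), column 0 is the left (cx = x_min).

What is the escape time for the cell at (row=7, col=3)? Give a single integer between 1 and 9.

z_0 = 0 + 0i, c = -1.2567 + -0.7036i
Iter 1: z = -1.2567 + -0.7036i, |z|^2 = 2.0743
Iter 2: z = -0.1726 + 1.0648i, |z|^2 = 1.1637
Iter 3: z = -2.3608 + -1.0711i, |z|^2 = 6.7205
Escaped at iteration 3

Answer: 3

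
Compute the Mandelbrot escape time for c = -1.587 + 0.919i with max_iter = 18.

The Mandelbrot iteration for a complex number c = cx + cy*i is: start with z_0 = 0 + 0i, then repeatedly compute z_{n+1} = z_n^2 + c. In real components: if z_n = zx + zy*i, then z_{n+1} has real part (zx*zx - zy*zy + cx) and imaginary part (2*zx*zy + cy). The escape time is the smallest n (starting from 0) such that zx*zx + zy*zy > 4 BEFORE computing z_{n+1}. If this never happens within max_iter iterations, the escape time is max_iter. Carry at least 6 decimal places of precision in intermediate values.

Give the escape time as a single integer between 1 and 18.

z_0 = 0 + 0i, c = -1.5870 + 0.9190i
Iter 1: z = -1.5870 + 0.9190i, |z|^2 = 3.3631
Iter 2: z = 0.0870 + -1.9979i, |z|^2 = 3.9992
Iter 3: z = -5.5711 + 0.5713i, |z|^2 = 31.3631
Escaped at iteration 3

Answer: 3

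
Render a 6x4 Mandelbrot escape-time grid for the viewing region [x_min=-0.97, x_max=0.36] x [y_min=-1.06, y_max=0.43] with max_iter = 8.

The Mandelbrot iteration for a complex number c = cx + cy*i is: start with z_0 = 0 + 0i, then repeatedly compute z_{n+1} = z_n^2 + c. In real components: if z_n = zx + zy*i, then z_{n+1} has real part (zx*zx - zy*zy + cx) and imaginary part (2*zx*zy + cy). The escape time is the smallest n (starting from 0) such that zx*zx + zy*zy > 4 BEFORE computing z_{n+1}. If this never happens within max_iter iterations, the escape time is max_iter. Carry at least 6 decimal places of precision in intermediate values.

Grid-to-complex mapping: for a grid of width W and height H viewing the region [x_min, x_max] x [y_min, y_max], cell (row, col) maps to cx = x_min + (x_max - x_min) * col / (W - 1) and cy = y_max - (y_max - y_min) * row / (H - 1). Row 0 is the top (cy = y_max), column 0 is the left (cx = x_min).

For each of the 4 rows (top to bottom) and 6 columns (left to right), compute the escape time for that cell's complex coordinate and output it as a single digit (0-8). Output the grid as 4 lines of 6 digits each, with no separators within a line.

Answer: 688888
888888
568888
334843

Derivation:
(row=0, col=0): c = -0.9700 + 0.4300i → escape time 6
(row=0, col=1): c = -0.7040 + 0.4300i → escape time 8
(row=0, col=2): c = -0.4380 + 0.4300i → escape time 8
(row=0, col=3): c = -0.1720 + 0.4300i → escape time 8
(row=0, col=4): c = 0.0940 + 0.4300i → escape time 8
(row=0, col=5): c = 0.3600 + 0.4300i → escape time 8
(row=1, col=0): c = -0.9700 + -0.0667i → escape time 8
(row=1, col=1): c = -0.7040 + -0.0667i → escape time 8
(row=1, col=2): c = -0.4380 + -0.0667i → escape time 8
(row=1, col=3): c = -0.1720 + -0.0667i → escape time 8
(row=1, col=4): c = 0.0940 + -0.0667i → escape time 8
(row=1, col=5): c = 0.3600 + -0.0667i → escape time 8
(row=2, col=0): c = -0.9700 + -0.5633i → escape time 5
(row=2, col=1): c = -0.7040 + -0.5633i → escape time 6
(row=2, col=2): c = -0.4380 + -0.5633i → escape time 8
(row=2, col=3): c = -0.1720 + -0.5633i → escape time 8
(row=2, col=4): c = 0.0940 + -0.5633i → escape time 8
(row=2, col=5): c = 0.3600 + -0.5633i → escape time 8
(row=3, col=0): c = -0.9700 + -1.0600i → escape time 3
(row=3, col=1): c = -0.7040 + -1.0600i → escape time 3
(row=3, col=2): c = -0.4380 + -1.0600i → escape time 4
(row=3, col=3): c = -0.1720 + -1.0600i → escape time 8
(row=3, col=4): c = 0.0940 + -1.0600i → escape time 4
(row=3, col=5): c = 0.3600 + -1.0600i → escape time 3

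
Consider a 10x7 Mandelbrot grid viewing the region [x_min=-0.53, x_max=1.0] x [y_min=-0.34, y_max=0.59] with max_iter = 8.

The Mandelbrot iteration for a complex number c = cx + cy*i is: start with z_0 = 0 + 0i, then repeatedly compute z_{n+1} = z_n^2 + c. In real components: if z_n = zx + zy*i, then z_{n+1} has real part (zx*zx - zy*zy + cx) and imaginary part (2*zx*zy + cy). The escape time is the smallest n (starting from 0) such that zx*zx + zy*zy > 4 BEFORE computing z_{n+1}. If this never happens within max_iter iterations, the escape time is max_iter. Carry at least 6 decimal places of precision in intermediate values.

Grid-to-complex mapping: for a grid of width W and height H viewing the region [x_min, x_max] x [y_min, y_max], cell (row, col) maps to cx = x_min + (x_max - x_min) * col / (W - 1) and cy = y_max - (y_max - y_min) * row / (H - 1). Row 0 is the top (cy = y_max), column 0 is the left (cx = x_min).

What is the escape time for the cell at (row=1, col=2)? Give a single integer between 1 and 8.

Answer: 8

Derivation:
z_0 = 0 + 0i, c = -0.1900 + 0.4350i
Iter 1: z = -0.1900 + 0.4350i, |z|^2 = 0.2253
Iter 2: z = -0.3431 + 0.2697i, |z|^2 = 0.1905
Iter 3: z = -0.1450 + 0.2499i, |z|^2 = 0.0835
Iter 4: z = -0.2314 + 0.3625i, |z|^2 = 0.1850
Iter 5: z = -0.2679 + 0.2672i, |z|^2 = 0.1431
Iter 6: z = -0.1896 + 0.2919i, |z|^2 = 0.1211
Iter 7: z = -0.2392 + 0.3243i, |z|^2 = 0.1624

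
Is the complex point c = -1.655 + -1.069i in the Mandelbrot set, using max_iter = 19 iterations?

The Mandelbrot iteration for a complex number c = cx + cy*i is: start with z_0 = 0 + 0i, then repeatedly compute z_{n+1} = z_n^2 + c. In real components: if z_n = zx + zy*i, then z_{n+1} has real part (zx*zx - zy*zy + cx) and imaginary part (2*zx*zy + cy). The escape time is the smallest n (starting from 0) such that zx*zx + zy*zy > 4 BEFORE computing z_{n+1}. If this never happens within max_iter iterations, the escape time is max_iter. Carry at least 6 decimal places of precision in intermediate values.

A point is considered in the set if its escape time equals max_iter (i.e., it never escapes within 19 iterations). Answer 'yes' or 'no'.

Answer: no

Derivation:
z_0 = 0 + 0i, c = -1.6550 + -1.0690i
Iter 1: z = -1.6550 + -1.0690i, |z|^2 = 3.8818
Iter 2: z = -0.0587 + 2.4694i, |z|^2 = 6.1013
Escaped at iteration 2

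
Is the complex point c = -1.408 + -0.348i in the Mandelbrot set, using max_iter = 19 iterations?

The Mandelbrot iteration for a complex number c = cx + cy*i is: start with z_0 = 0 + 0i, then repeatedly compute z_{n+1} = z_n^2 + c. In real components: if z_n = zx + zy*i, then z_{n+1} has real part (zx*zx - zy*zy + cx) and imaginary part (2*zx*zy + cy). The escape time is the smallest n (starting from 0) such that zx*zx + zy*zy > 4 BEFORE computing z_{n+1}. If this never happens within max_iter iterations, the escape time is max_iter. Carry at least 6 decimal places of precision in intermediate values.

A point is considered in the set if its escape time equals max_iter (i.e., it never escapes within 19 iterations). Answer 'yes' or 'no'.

z_0 = 0 + 0i, c = -1.4080 + -0.3480i
Iter 1: z = -1.4080 + -0.3480i, |z|^2 = 2.1036
Iter 2: z = 0.4534 + 0.6320i, |z|^2 = 0.6049
Iter 3: z = -1.6018 + 0.2250i, |z|^2 = 2.6166
Iter 4: z = 1.1073 + -1.0689i, |z|^2 = 2.3686
Iter 5: z = -1.3244 + -2.7151i, |z|^2 = 9.1261
Escaped at iteration 5

Answer: no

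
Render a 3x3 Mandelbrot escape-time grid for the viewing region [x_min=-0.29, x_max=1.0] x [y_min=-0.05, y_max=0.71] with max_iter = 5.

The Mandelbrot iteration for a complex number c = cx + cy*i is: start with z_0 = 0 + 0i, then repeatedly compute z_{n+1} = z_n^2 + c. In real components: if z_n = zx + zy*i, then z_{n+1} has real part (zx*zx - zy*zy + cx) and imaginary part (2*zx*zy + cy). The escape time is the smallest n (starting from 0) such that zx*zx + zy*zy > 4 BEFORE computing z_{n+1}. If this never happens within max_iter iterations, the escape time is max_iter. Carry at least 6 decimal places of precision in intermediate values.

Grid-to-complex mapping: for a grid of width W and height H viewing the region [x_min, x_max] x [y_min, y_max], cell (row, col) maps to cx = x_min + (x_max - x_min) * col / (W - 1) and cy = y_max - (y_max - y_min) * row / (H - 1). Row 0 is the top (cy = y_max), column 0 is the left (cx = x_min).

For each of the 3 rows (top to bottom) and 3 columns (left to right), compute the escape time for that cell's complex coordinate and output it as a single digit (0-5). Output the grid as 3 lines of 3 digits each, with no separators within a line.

Answer: 552
552
552

Derivation:
(row=0, col=0): c = -0.2900 + 0.7100i → escape time 5
(row=0, col=1): c = 0.3550 + 0.7100i → escape time 5
(row=0, col=2): c = 1.0000 + 0.7100i → escape time 2
(row=1, col=0): c = -0.2900 + 0.3300i → escape time 5
(row=1, col=1): c = 0.3550 + 0.3300i → escape time 5
(row=1, col=2): c = 1.0000 + 0.3300i → escape time 2
(row=2, col=0): c = -0.2900 + -0.0500i → escape time 5
(row=2, col=1): c = 0.3550 + -0.0500i → escape time 5
(row=2, col=2): c = 1.0000 + -0.0500i → escape time 2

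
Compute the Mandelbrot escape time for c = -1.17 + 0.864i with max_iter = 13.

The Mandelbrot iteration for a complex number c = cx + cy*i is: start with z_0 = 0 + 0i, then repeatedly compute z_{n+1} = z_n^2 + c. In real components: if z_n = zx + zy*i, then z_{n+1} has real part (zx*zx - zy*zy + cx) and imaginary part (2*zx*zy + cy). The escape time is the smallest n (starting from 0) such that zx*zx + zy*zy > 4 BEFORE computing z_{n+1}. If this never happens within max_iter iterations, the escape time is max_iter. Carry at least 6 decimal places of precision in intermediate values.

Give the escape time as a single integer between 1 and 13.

Answer: 3

Derivation:
z_0 = 0 + 0i, c = -1.1700 + 0.8640i
Iter 1: z = -1.1700 + 0.8640i, |z|^2 = 2.1154
Iter 2: z = -0.5476 + -1.1578i, |z|^2 = 1.6403
Iter 3: z = -2.2105 + 2.1320i, |z|^2 = 9.4318
Escaped at iteration 3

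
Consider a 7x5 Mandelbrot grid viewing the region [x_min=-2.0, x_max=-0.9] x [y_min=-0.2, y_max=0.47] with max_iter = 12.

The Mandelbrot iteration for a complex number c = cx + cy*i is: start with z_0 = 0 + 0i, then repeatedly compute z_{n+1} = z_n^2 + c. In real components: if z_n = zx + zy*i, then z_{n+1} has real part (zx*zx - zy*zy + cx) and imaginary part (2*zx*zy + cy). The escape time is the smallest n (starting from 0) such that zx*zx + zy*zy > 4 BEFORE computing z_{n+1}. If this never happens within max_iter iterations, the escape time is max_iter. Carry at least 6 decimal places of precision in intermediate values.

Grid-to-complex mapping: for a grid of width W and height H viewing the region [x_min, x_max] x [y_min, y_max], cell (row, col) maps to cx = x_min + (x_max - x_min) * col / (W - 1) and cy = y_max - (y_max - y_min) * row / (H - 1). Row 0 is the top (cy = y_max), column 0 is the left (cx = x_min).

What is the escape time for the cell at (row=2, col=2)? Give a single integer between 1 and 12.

Answer: 5

Derivation:
z_0 = 0 + 0i, c = -1.6333 + 0.1350i
Iter 1: z = -1.6333 + 0.1350i, |z|^2 = 2.6860
Iter 2: z = 1.0162 + -0.3060i, |z|^2 = 1.1263
Iter 3: z = -0.6943 + -0.4869i, |z|^2 = 0.7191
Iter 4: z = -1.3884 + 0.8111i, |z|^2 = 2.5856
Iter 5: z = -0.3635 + -2.1173i, |z|^2 = 4.6153
Escaped at iteration 5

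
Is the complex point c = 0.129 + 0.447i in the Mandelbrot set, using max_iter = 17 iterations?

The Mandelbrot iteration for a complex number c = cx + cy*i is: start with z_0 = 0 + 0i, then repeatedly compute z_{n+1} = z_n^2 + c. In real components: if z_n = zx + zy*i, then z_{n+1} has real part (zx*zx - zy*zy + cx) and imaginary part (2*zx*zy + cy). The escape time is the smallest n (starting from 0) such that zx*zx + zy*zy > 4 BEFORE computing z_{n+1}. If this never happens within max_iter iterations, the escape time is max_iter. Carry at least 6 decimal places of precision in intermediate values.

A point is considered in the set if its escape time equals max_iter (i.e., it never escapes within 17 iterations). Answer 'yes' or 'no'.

z_0 = 0 + 0i, c = 0.1290 + 0.4470i
Iter 1: z = 0.1290 + 0.4470i, |z|^2 = 0.2165
Iter 2: z = -0.0542 + 0.5623i, |z|^2 = 0.3191
Iter 3: z = -0.1843 + 0.3861i, |z|^2 = 0.1830
Iter 4: z = 0.0139 + 0.3047i, |z|^2 = 0.0930
Iter 5: z = 0.0363 + 0.4555i, |z|^2 = 0.2088
Iter 6: z = -0.0771 + 0.4801i, |z|^2 = 0.2365
Iter 7: z = -0.0956 + 0.3729i, |z|^2 = 0.1482
Iter 8: z = -0.0010 + 0.3757i, |z|^2 = 0.1412
Iter 9: z = -0.0122 + 0.4463i, |z|^2 = 0.1993
Iter 10: z = -0.0700 + 0.4361i, |z|^2 = 0.1951
Iter 11: z = -0.0563 + 0.3859i, |z|^2 = 0.1521
Iter 12: z = -0.0168 + 0.4035i, |z|^2 = 0.1631
Iter 13: z = -0.0336 + 0.4335i, |z|^2 = 0.1890
Iter 14: z = -0.0578 + 0.4179i, |z|^2 = 0.1780
Iter 15: z = -0.0423 + 0.3987i, |z|^2 = 0.1608
Iter 16: z = -0.0282 + 0.4133i, |z|^2 = 0.1716
Did not escape in 17 iterations → in set

Answer: yes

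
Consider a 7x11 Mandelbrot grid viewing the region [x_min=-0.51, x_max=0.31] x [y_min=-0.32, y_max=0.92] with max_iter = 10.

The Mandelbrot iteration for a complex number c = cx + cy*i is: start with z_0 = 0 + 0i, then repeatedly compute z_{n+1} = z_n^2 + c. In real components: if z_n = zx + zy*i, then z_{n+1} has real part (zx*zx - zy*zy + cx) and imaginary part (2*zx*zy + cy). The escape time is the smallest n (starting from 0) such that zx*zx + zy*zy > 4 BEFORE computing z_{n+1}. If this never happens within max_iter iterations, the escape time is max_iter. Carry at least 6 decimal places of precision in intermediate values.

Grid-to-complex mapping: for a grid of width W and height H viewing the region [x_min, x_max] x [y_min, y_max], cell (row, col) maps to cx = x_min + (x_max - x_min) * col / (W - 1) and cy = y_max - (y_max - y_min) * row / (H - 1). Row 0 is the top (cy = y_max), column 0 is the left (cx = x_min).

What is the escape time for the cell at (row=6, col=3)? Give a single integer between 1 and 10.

Answer: 10

Derivation:
z_0 = 0 + 0i, c = -0.1000 + 0.1760i
Iter 1: z = -0.1000 + 0.1760i, |z|^2 = 0.0410
Iter 2: z = -0.1210 + 0.1408i, |z|^2 = 0.0345
Iter 3: z = -0.1052 + 0.1419i, |z|^2 = 0.0312
Iter 4: z = -0.1091 + 0.1461i, |z|^2 = 0.0333
Iter 5: z = -0.1095 + 0.1441i, |z|^2 = 0.0328
Iter 6: z = -0.1088 + 0.1445i, |z|^2 = 0.0327
Iter 7: z = -0.1090 + 0.1446i, |z|^2 = 0.0328
Iter 8: z = -0.1090 + 0.1445i, |z|^2 = 0.0328
Iter 9: z = -0.1090 + 0.1445i, |z|^2 = 0.0328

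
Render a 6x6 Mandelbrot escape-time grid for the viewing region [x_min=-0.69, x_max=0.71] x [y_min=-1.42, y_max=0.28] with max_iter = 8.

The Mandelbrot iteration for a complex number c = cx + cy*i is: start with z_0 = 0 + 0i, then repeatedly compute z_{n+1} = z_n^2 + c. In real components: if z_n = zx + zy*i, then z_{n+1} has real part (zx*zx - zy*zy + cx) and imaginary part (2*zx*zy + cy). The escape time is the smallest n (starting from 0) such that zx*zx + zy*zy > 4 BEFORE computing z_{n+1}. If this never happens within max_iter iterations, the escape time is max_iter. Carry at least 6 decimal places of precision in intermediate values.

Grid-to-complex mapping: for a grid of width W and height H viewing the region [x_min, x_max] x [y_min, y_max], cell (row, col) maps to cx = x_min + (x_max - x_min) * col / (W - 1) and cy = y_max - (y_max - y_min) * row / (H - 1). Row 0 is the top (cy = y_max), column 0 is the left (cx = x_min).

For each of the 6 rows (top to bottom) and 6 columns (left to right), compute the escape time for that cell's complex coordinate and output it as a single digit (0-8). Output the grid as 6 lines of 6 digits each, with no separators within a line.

(row=0, col=0): c = -0.6900 + 0.2800i → escape time 8
(row=0, col=1): c = -0.4100 + 0.2800i → escape time 8
(row=0, col=2): c = -0.1300 + 0.2800i → escape time 8
(row=0, col=3): c = 0.1500 + 0.2800i → escape time 8
(row=0, col=4): c = 0.4300 + 0.2800i → escape time 8
(row=0, col=5): c = 0.7100 + 0.2800i → escape time 3
(row=1, col=0): c = -0.6900 + -0.0600i → escape time 8
(row=1, col=1): c = -0.4100 + -0.0600i → escape time 8
(row=1, col=2): c = -0.1300 + -0.0600i → escape time 8
(row=1, col=3): c = 0.1500 + -0.0600i → escape time 8
(row=1, col=4): c = 0.4300 + -0.0600i → escape time 6
(row=1, col=5): c = 0.7100 + -0.0600i → escape time 3
(row=2, col=0): c = -0.6900 + -0.4000i → escape time 8
(row=2, col=1): c = -0.4100 + -0.4000i → escape time 8
(row=2, col=2): c = -0.1300 + -0.4000i → escape time 8
(row=2, col=3): c = 0.1500 + -0.4000i → escape time 8
(row=2, col=4): c = 0.4300 + -0.4000i → escape time 8
(row=2, col=5): c = 0.7100 + -0.4000i → escape time 3
(row=3, col=0): c = -0.6900 + -0.7400i → escape time 4
(row=3, col=1): c = -0.4100 + -0.7400i → escape time 7
(row=3, col=2): c = -0.1300 + -0.7400i → escape time 8
(row=3, col=3): c = 0.1500 + -0.7400i → escape time 6
(row=3, col=4): c = 0.4300 + -0.7400i → escape time 4
(row=3, col=5): c = 0.7100 + -0.7400i → escape time 3
(row=4, col=0): c = -0.6900 + -1.0800i → escape time 3
(row=4, col=1): c = -0.4100 + -1.0800i → escape time 4
(row=4, col=2): c = -0.1300 + -1.0800i → escape time 6
(row=4, col=3): c = 0.1500 + -1.0800i → escape time 4
(row=4, col=4): c = 0.4300 + -1.0800i → escape time 2
(row=4, col=5): c = 0.7100 + -1.0800i → escape time 2
(row=5, col=0): c = -0.6900 + -1.4200i → escape time 2
(row=5, col=1): c = -0.4100 + -1.4200i → escape time 2
(row=5, col=2): c = -0.1300 + -1.4200i → escape time 2
(row=5, col=3): c = 0.1500 + -1.4200i → escape time 2
(row=5, col=4): c = 0.4300 + -1.4200i → escape time 2
(row=5, col=5): c = 0.7100 + -1.4200i → escape time 2

Answer: 888883
888863
888883
478643
346422
222222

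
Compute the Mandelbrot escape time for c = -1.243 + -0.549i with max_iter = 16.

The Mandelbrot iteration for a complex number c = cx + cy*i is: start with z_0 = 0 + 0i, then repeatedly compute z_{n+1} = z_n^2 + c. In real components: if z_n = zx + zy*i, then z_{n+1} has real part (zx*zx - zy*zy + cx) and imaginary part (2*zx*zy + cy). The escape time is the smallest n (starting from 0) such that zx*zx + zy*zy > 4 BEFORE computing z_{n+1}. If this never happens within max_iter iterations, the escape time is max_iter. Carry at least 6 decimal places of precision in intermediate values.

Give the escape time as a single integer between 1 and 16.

z_0 = 0 + 0i, c = -1.2430 + -0.5490i
Iter 1: z = -1.2430 + -0.5490i, |z|^2 = 1.8465
Iter 2: z = 0.0006 + 0.8158i, |z|^2 = 0.6656
Iter 3: z = -1.9086 + -0.5479i, |z|^2 = 3.9428
Iter 4: z = 2.0993 + 1.5426i, |z|^2 = 6.7867
Escaped at iteration 4

Answer: 4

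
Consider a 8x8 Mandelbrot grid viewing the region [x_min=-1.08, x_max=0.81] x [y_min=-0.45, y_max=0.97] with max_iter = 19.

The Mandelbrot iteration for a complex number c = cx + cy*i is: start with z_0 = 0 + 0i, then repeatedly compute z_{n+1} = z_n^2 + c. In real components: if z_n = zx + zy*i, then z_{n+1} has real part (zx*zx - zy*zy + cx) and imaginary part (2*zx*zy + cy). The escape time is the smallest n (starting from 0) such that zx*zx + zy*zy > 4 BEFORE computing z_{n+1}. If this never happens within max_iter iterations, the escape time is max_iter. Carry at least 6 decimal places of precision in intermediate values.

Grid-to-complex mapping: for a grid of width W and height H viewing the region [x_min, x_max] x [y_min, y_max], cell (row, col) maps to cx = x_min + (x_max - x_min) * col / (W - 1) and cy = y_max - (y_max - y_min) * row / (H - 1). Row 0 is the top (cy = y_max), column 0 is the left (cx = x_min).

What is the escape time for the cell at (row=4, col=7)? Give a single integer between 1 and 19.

Answer: 3

Derivation:
z_0 = 0 + 0i, c = 0.8100 + 0.1586i
Iter 1: z = 0.8100 + 0.1586i, |z|^2 = 0.6812
Iter 2: z = 1.4410 + 0.4155i, |z|^2 = 2.2490
Iter 3: z = 2.7137 + 1.3559i, |z|^2 = 9.2028
Escaped at iteration 3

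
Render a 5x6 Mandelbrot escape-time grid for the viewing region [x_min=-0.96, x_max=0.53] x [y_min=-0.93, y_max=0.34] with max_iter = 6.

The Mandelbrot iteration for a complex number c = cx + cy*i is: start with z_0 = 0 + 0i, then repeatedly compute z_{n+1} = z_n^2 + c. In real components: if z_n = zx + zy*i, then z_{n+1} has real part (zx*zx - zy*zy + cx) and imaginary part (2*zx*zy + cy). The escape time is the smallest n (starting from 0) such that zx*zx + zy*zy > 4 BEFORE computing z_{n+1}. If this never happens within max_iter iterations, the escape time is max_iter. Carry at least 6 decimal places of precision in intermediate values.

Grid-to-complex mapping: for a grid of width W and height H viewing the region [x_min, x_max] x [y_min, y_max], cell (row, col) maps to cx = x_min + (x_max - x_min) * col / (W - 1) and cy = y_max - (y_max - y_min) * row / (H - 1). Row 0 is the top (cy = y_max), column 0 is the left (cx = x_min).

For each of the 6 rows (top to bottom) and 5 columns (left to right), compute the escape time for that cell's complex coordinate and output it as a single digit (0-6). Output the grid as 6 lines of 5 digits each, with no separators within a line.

(row=0, col=0): c = -0.9600 + 0.3400i → escape time 6
(row=0, col=1): c = -0.5875 + 0.3400i → escape time 6
(row=0, col=2): c = -0.2150 + 0.3400i → escape time 6
(row=0, col=3): c = 0.1575 + 0.3400i → escape time 6
(row=0, col=4): c = 0.5300 + 0.3400i → escape time 5
(row=1, col=0): c = -0.9600 + 0.0860i → escape time 6
(row=1, col=1): c = -0.5875 + 0.0860i → escape time 6
(row=1, col=2): c = -0.2150 + 0.0860i → escape time 6
(row=1, col=3): c = 0.1575 + 0.0860i → escape time 6
(row=1, col=4): c = 0.5300 + 0.0860i → escape time 5
(row=2, col=0): c = -0.9600 + -0.1680i → escape time 6
(row=2, col=1): c = -0.5875 + -0.1680i → escape time 6
(row=2, col=2): c = -0.2150 + -0.1680i → escape time 6
(row=2, col=3): c = 0.1575 + -0.1680i → escape time 6
(row=2, col=4): c = 0.5300 + -0.1680i → escape time 5
(row=3, col=0): c = -0.9600 + -0.4220i → escape time 6
(row=3, col=1): c = -0.5875 + -0.4220i → escape time 6
(row=3, col=2): c = -0.2150 + -0.4220i → escape time 6
(row=3, col=3): c = 0.1575 + -0.4220i → escape time 6
(row=3, col=4): c = 0.5300 + -0.4220i → escape time 5
(row=4, col=0): c = -0.9600 + -0.6760i → escape time 4
(row=4, col=1): c = -0.5875 + -0.6760i → escape time 6
(row=4, col=2): c = -0.2150 + -0.6760i → escape time 6
(row=4, col=3): c = 0.1575 + -0.6760i → escape time 6
(row=4, col=4): c = 0.5300 + -0.6760i → escape time 3
(row=5, col=0): c = -0.9600 + -0.9300i → escape time 3
(row=5, col=1): c = -0.5875 + -0.9300i → escape time 4
(row=5, col=2): c = -0.2150 + -0.9300i → escape time 6
(row=5, col=3): c = 0.1575 + -0.9300i → escape time 4
(row=5, col=4): c = 0.5300 + -0.9300i → escape time 3

Answer: 66665
66665
66665
66665
46663
34643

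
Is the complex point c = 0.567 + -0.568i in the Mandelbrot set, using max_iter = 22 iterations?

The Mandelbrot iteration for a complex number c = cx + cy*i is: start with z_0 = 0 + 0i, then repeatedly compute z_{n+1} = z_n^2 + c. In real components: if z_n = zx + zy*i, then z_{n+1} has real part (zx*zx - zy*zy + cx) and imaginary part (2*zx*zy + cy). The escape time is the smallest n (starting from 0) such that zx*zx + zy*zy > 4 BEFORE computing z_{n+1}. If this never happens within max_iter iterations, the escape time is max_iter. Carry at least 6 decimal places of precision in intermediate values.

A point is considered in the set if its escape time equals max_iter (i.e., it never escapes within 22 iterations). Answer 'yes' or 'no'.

z_0 = 0 + 0i, c = 0.5670 + -0.5680i
Iter 1: z = 0.5670 + -0.5680i, |z|^2 = 0.6441
Iter 2: z = 0.5659 + -1.2121i, |z|^2 = 1.7894
Iter 3: z = -0.5820 + -1.9398i, |z|^2 = 4.1015
Escaped at iteration 3

Answer: no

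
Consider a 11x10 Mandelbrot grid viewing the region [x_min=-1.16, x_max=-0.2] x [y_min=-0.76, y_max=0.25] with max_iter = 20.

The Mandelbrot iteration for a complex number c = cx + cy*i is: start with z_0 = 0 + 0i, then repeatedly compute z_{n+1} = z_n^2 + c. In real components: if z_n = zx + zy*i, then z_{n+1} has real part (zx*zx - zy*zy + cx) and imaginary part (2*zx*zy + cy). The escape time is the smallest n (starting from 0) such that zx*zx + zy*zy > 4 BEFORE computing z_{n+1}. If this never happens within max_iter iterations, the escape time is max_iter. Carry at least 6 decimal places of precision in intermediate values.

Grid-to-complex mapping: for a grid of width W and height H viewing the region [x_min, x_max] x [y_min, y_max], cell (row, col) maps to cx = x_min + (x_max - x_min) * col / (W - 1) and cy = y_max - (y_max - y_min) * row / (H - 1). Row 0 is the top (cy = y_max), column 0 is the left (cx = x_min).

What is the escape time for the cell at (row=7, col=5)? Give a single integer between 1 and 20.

z_0 = 0 + 0i, c = -0.6800 + -0.5356i
Iter 1: z = -0.6800 + -0.5356i, |z|^2 = 0.7492
Iter 2: z = -0.5044 + 0.1928i, |z|^2 = 0.2916
Iter 3: z = -0.4627 + -0.7301i, |z|^2 = 0.7471
Iter 4: z = -0.9989 + 0.1401i, |z|^2 = 1.0174
Iter 5: z = 0.2981 + -0.8154i, |z|^2 = 0.7538
Iter 6: z = -1.2560 + -1.0217i, |z|^2 = 2.6215
Iter 7: z = -0.1463 + 2.0311i, |z|^2 = 4.1467
Escaped at iteration 7

Answer: 7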